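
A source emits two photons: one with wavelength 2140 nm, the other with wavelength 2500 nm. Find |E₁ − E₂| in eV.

Using E = hc/λ: E₁ = 9.282e-20 J, E₂ = 7.946e-20 J.
|ΔE| = |9.282e-20 − 7.946e-20| = 1.34e-20 J = 0.0834 eV.

0.0834 eV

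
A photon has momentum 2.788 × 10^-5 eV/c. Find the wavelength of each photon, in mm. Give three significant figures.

44.5 mm

(h = 6.62607015 × 10^-34 J·s, c = 2.99792458 × 10^8 m/s, 1 eV = 1.602176634 × 10^-19 J.)
First convert: p = 2.788 × 10^-5 eV/c = 1.4900 × 10^-32 kg·m/s.
Since λ = h/p for a photon, λ = 0.04447 m.
Converting to mm: λ = 44.47 mm ≈ 44.5 mm.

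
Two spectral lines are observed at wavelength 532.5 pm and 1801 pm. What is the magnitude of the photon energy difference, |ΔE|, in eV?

1640 eV

Using E = hc/λ: E₁ = 3.7304e-16 J, E₂ = 1.1030e-16 J.
|ΔE| = |3.7304e-16 − 1.1030e-16| = 2.63e-16 J = 1640 eV.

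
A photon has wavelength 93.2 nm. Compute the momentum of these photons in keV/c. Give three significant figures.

0.0133 keV/c

Use h = 6.62607015 × 10^-34 J·s, c = 2.99792458 × 10^8 m/s, 1 eV = 1.602176634 × 10^-19 J.
Convert to SI: λ = 93.2 nm = 9.32 × 10^-8 m.
The photon relation is p = h/λ, giving p = 7.110 × 10^-27 kg·m/s.
Converting to keV/c: p = 0.01330 keV/c ≈ 0.0133 keV/c.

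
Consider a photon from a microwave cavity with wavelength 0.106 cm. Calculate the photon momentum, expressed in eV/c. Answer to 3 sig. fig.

(h = 6.62607015e-34 J·s, c = 2.99792458e8 m/s, 1 eV = 1.602176634e-19 J.)
Convert to SI: λ = 0.106 cm = 0.00106 m.
Apply p = h/λ: p = 6.251e-31 kg·m/s.
Converting to eV/c: p = 0.001170 eV/c ≈ 1.17e-3 eV/c.

1.17e-3 eV/c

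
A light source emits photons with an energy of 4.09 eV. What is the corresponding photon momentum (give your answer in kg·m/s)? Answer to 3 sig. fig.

Use c = 2.99792458·10^8 m/s, 1 eV = 1.602176634·10^-19 J.
Convert to SI: E = 4.09 eV = 6.5529·10^-19 J.
Since p = E/c for a photon, p = 2.186·10^-27 kg·m/s.
So p ≈ 2.19·10^-27 kg·m/s.

2.19·10^-27 kg·m/s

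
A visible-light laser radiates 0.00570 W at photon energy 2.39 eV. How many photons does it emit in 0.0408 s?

6.07e14 photons

Total energy: E_total = P·t = 0.00570 × 0.0408 = 2.326e-4 J.
Per-photon energy: E = 3.829e-19 J.
N = E_total / E_photon = 6.07e14.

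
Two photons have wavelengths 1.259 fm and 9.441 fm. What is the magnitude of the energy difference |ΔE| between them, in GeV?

0.853 GeV

Using E = hc/λ: E₁ = 1.5778·10^-10 J, E₂ = 2.1041·10^-11 J.
|ΔE| = |1.5778·10^-10 − 2.1041·10^-11| = 1.37·10^-10 J = 0.853 GeV.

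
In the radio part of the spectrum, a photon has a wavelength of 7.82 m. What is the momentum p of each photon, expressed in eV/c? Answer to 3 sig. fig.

1.59·10^-7 eV/c

Take h = 6.62607015·10^-34 J·s, c = 2.99792458·10^8 m/s, 1 eV = 1.602176634·10^-19 J.
Apply p = h/λ: p = 8.473·10^-35 kg·m/s.
Converting to eV/c: p = 1.585·10^-7 eV/c ≈ 1.59·10^-7 eV/c.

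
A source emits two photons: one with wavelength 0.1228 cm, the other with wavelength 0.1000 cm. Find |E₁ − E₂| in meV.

Using E = hc/λ: E₁ = 1.6176e-22 J, E₂ = 1.9864e-22 J.
|ΔE| = |1.6176e-22 − 1.9864e-22| = 3.69e-23 J = 0.230 meV.

0.230 meV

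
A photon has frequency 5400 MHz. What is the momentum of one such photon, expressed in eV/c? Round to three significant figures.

2.23e-5 eV/c

Take h = 6.62607015e-34 J·s, c = 2.99792458e8 m/s, 1 eV = 1.602176634e-19 J.
In SI units: f = 5400 MHz = 5.4e9 Hz.
Since p = hf/c for a photon, p = 1.194e-32 kg·m/s.
Converting to eV/c: p = 2.233e-5 eV/c ≈ 2.23e-5 eV/c.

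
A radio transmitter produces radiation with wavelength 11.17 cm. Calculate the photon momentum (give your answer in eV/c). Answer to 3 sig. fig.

First convert: λ = 11.17 cm = 0.1117 m.
For a photon p = h/λ, so p = 5.932e-33 kg·m/s.
Converting to eV/c: p = 1.110e-5 eV/c ≈ 1.11e-5 eV/c.

1.11e-5 eV/c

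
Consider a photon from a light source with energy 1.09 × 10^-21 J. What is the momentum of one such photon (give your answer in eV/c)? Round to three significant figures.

6.80 × 10^-3 eV/c

The photon relation is p = E/c, giving p = 3.636 × 10^-30 kg·m/s.
Converting to eV/c: p = 0.006803 eV/c ≈ 6.80 × 10^-3 eV/c.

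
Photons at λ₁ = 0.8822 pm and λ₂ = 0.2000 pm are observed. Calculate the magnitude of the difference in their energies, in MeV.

4.79 MeV

Using E = hc/λ: E₁ = 2.2517·10^-13 J, E₂ = 9.9322·10^-13 J.
|ΔE| = |2.2517·10^-13 − 9.9322·10^-13| = 7.68·10^-13 J = 4.79 MeV.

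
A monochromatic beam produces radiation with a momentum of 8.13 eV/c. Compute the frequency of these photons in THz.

1970 THz

Use h = 6.62607015 × 10^-34 J·s, c = 2.99792458 × 10^8 m/s, 1 eV = 1.602176634 × 10^-19 J.
In SI units: p = 8.13 eV/c = 4.3449 × 10^-27 kg·m/s.
Apply f = pc/h: f = 1.966 × 10^15 Hz.
Converting to THz: f = 1966 THz ≈ 1970 THz.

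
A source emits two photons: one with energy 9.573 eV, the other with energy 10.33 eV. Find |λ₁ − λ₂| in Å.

Using λ = hc/E: λ₁ = 1.2951 × 10^-7 m, λ₂ = 1.2002 × 10^-7 m.
|Δλ| = |1.2951 × 10^-7 − 1.2002 × 10^-7| = 9.49 × 10^-9 m = 94.9 Å.

94.9 Å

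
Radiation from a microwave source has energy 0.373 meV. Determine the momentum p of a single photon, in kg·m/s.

1.99e-31 kg·m/s

Convert to SI: E = 0.373 meV = 5.9761e-23 J.
Since p = E/c for a photon, p = 1.993e-31 kg·m/s.
So p ≈ 1.99e-31 kg·m/s.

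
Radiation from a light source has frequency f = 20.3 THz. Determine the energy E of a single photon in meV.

Convert to SI: f = 20.3 THz = 2.03e13 Hz.
The photon relation is E = hf, giving E = 1.345e-20 J.
Converting to meV: E = 83.95 meV ≈ 84.0 meV.

84.0 meV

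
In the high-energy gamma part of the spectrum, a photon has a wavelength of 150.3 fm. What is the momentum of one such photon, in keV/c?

Convert to SI: λ = 150.3 fm = 1.503e-13 m.
Apply p = h/λ: p = 4.409e-21 kg·m/s.
Converting to keV/c: p = 8249 keV/c ≈ 8250 keV/c.

8250 keV/c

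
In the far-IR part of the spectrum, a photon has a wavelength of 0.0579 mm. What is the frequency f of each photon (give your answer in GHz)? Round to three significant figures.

In SI units: λ = 0.0579 mm = 5.79e-5 m.
Since f = c/λ for a photon, f = 5.178e12 Hz.
Converting to GHz: f = 5178 GHz ≈ 5180 GHz.

5180 GHz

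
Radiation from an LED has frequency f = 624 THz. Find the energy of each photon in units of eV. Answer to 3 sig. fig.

2.58 eV

Use h = 6.62607015e-34 J·s, 1 eV = 1.602176634e-19 J.
Convert to SI: f = 624 THz = 6.24e14 Hz.
Since E = hf for a photon, E = 4.135e-19 J.
Converting to eV: E = 2.581 eV ≈ 2.58 eV.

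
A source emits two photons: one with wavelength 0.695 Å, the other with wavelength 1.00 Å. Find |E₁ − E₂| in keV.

5.44 keV

Using E = hc/λ: E₁ = 2.858 × 10^-15 J, E₂ = 1.986 × 10^-15 J.
|ΔE| = |2.858 × 10^-15 − 1.986 × 10^-15| = 8.72 × 10^-16 J = 5.44 keV.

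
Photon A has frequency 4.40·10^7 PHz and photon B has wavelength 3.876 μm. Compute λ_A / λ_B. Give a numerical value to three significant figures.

1.76·10^-9

λ_A = 6.813·10^-15 m (from frequency = 4.40·10^7 PHz, via λ = c/f).
λ_B = 3.876·10^-6 m (from wavelength = 3.876 μm, via λ given directly).
Ratio = 6.813·10^-15 / 3.876·10^-6 = 1.76·10^-9.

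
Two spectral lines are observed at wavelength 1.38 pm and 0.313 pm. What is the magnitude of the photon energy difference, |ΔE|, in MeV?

Using E = hc/λ: E₁ = 1.439e-13 J, E₂ = 6.346e-13 J.
|ΔE| = |1.439e-13 − 6.346e-13| = 4.91e-13 J = 3.06 MeV.

3.06 MeV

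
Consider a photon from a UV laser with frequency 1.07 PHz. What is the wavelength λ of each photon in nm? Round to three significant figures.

Use c = 2.99792458e8 m/s.
Convert to SI: f = 1.07 PHz = 1.07e15 Hz.
Apply λ = c/f: λ = 2.802e-7 m.
Converting to nm: λ = 280.2 nm ≈ 280 nm.

280 nm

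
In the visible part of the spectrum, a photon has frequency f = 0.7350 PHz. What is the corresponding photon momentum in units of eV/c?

3.04 eV/c

(h = 6.62607015e-34 J·s, c = 2.99792458e8 m/s, 1 eV = 1.602176634e-19 J.)
Convert to SI: f = 0.7350 PHz = 7.350e14 Hz.
The photon relation is p = hf/c, giving p = 1.625e-27 kg·m/s.
Converting to eV/c: p = 3.040 eV/c ≈ 3.04 eV/c.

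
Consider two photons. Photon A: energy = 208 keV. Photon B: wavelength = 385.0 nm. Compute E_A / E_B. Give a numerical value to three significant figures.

E_A = 3.333e-14 J (from energy = 208 keV, via E given directly).
E_B = 5.160e-19 J (from wavelength = 385.0 nm, via E = hc/λ).
Ratio = 3.333e-14 / 5.160e-19 = 6.46e4.

6.46e4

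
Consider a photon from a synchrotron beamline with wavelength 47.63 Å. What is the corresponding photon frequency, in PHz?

(c = 2.99792458e8 m/s.)
In SI units: λ = 47.63 Å = 4.763e-9 m.
For a photon f = c/λ, so f = 6.294e16 Hz.
Converting to PHz: f = 62.94 PHz ≈ 62.9 PHz.

62.9 PHz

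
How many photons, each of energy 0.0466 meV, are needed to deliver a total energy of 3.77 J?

Per-photon energy: E = 7.466e-24 J (from energy = 0.0466 meV).
N = E_total / E_photon = 3.77 J / 7.466e-24 J = 5.05e23.

5.05e23 photons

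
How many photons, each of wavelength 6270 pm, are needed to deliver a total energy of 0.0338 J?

Per-photon energy: E = 3.168e-17 J (from wavelength = 6270 pm).
N = E_total / E_photon = 0.0338 J / 3.168e-17 J = 1.07e15.

1.07e15 photons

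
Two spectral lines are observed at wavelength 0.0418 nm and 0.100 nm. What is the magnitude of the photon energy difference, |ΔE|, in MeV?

Using E = hc/λ: E₁ = 4.752e-15 J, E₂ = 1.986e-15 J.
|ΔE| = |4.752e-15 − 1.986e-15| = 2.77e-15 J = 0.0173 MeV.

0.0173 MeV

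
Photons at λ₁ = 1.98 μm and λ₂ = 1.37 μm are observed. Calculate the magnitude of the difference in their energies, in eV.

Using E = hc/λ: E₁ = 1.003 × 10^-19 J, E₂ = 1.450 × 10^-19 J.
|ΔE| = |1.003 × 10^-19 − 1.450 × 10^-19| = 4.47 × 10^-20 J = 0.279 eV.

0.279 eV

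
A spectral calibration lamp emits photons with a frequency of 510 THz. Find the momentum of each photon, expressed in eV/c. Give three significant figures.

2.11 eV/c

Use h = 6.62607015e-34 J·s, c = 2.99792458e8 m/s, 1 eV = 1.602176634e-19 J.
In SI units: f = 510 THz = 5.1e14 Hz.
The photon relation is p = hf/c, giving p = 1.127e-27 kg·m/s.
Converting to eV/c: p = 2.109 eV/c ≈ 2.11 eV/c.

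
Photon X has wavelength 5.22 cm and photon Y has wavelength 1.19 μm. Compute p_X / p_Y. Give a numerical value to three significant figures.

2.28·10^-5

p_X = 1.269·10^-32 kg·m/s (from wavelength = 5.22 cm, via p = h/λ).
p_Y = 5.568·10^-28 kg·m/s (from wavelength = 1.19 μm, via p = h/λ).
Ratio = 1.269·10^-32 / 5.568·10^-28 = 2.28·10^-5.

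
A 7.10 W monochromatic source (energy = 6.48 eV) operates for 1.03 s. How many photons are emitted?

7.04 × 10^18 photons

Total energy: E_total = P·t = 7.10 × 1.03 = 7.313 J.
Per-photon energy: E = 1.038 × 10^-18 J.
N = E_total / E_photon = 7.04 × 10^18.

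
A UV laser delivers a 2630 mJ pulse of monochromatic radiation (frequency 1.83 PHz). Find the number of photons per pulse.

Per-photon energy: E = 1.213e-18 J (from frequency = 1.83 PHz).
N = E_total / E_photon = 2.63 J / 1.213e-18 J = 2.17e18.

2.17e18 photons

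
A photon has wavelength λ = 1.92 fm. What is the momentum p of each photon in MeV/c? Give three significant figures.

646 MeV/c

First convert: λ = 1.92 fm = 1.92e-15 m.
Apply p = h/λ: p = 3.451e-19 kg·m/s.
Converting to MeV/c: p = 645.8 MeV/c ≈ 646 MeV/c.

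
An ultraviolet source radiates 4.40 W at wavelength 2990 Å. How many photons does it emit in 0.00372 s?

2.46e16 photons

Total energy: E_total = P·t = 4.40 × 0.00372 = 0.01637 J.
Per-photon energy: E = 6.644e-19 J.
N = E_total / E_photon = 2.46e16.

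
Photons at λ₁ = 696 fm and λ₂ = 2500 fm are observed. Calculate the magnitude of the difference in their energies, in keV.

Using E = hc/λ: E₁ = 2.854e-13 J, E₂ = 7.946e-14 J.
|ΔE| = |2.854e-13 − 7.946e-14| = 2.06e-13 J = 1290 keV.

1290 keV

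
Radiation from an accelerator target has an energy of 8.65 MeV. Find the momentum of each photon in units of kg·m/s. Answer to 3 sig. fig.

4.62 × 10^-21 kg·m/s

Use c = 2.99792458 × 10^8 m/s, 1 eV = 1.602176634 × 10^-19 J.
In SI units: E = 8.65 MeV = 1.3859 × 10^-12 J.
Apply p = E/c: p = 4.623 × 10^-21 kg·m/s.
So p ≈ 4.62 × 10^-21 kg·m/s.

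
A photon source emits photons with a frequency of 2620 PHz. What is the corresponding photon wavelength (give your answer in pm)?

(c = 2.99792458 × 10^8 m/s.)
Convert to SI: f = 2620 PHz = 2.62 × 10^18 Hz.
For a photon λ = c/f, so λ = 1.144 × 10^-10 m.
Converting to pm: λ = 114.4 pm ≈ 114 pm.

114 pm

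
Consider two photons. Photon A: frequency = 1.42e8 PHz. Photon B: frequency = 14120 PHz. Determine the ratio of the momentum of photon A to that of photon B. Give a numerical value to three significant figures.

1.01e4

p_A = 3.139e-19 kg·m/s (from frequency = 1.42e8 PHz, via p = hf/c).
p_B = 3.121e-23 kg·m/s (from frequency = 14120 PHz, via p = hf/c).
Ratio = 3.139e-19 / 3.121e-23 = 1.01e4.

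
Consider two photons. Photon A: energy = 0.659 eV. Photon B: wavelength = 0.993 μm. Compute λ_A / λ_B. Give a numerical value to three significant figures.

λ_A = 1.881e-6 m (from energy = 0.659 eV, via λ = hc/E).
λ_B = 9.930e-7 m (from wavelength = 0.993 μm, via λ given directly).
Ratio = 1.881e-6 / 9.930e-7 = 1.89.

1.89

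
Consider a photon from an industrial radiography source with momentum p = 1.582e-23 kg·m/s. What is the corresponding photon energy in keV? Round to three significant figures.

Take c = 2.99792458e8 m/s, 1 eV = 1.602176634e-19 J.
Apply E = pc: E = 4.743e-15 J.
Converting to keV: E = 29.60 keV ≈ 29.6 keV.

29.6 keV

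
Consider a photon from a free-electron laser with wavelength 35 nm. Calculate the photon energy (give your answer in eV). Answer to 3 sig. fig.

35.4 eV

In SI units: λ = 35 nm = 3.5e-8 m.
The photon relation is E = hc/λ, giving E = 5.676e-18 J.
Converting to eV: E = 35.42 eV ≈ 35.4 eV.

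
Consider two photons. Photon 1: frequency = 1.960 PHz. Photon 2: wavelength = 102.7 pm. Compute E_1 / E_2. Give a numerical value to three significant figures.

E_1 = 1.299·10^-18 J (from frequency = 1.960 PHz, via E = hf).
E_2 = 1.934·10^-15 J (from wavelength = 102.7 pm, via E = hc/λ).
Ratio = 1.299·10^-18 / 1.934·10^-15 = 6.71·10^-4.

6.71·10^-4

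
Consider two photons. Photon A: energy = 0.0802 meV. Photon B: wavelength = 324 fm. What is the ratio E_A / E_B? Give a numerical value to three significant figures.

E_A = 1.285e-23 J (from energy = 0.0802 meV, via E given directly).
E_B = 6.131e-13 J (from wavelength = 324 fm, via E = hc/λ).
Ratio = 1.285e-23 / 6.131e-13 = 2.10e-11.

2.10e-11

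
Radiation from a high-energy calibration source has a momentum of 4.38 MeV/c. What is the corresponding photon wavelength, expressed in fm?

283 fm

First convert: p = 4.38 MeV/c = 2.3408 × 10^-21 kg·m/s.
Apply λ = h/p: λ = 2.831 × 10^-13 m.
Converting to fm: λ = 283.1 fm ≈ 283 fm.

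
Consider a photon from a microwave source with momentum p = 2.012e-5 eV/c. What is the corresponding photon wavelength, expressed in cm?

6.16 cm

(h = 6.62607015e-34 J·s, c = 2.99792458e8 m/s, 1 eV = 1.602176634e-19 J.)
In SI units: p = 2.012e-5 eV/c = 1.0753e-32 kg·m/s.
Since λ = h/p for a photon, λ = 0.06162 m.
Converting to cm: λ = 6.162 cm ≈ 6.16 cm.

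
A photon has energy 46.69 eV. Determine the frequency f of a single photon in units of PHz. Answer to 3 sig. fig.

11.3 PHz

Use h = 6.62607015 × 10^-34 J·s, 1 eV = 1.602176634 × 10^-19 J.
First convert: E = 46.69 eV = 7.4806 × 10^-18 J.
Apply f = E/h: f = 1.129 × 10^16 Hz.
Converting to PHz: f = 11.29 PHz ≈ 11.3 PHz.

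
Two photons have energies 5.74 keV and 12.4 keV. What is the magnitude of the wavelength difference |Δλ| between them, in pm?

116 pm

Using λ = hc/E: λ₁ = 2.160·10^-10 m, λ₂ = 9.999·10^-11 m.
|Δλ| = |2.160·10^-10 − 9.999·10^-11| = 1.16·10^-10 m = 116 pm.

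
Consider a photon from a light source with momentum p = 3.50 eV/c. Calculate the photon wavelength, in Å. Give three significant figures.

3540 Å

Take h = 6.62607015e-34 J·s, c = 2.99792458e8 m/s, 1 eV = 1.602176634e-19 J.
First convert: p = 3.50 eV/c = 1.8705e-27 kg·m/s.
Since λ = h/p for a photon, λ = 3.542e-7 m.
Converting to Å: λ = 3542 Å ≈ 3540 Å.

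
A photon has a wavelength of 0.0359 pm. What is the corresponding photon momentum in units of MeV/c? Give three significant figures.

Take h = 6.62607015 × 10^-34 J·s, c = 2.99792458 × 10^8 m/s, 1 eV = 1.602176634 × 10^-19 J.
In SI units: λ = 0.0359 pm = 3.59 × 10^-14 m.
For a photon p = h/λ, so p = 1.846 × 10^-20 kg·m/s.
Converting to MeV/c: p = 34.54 MeV/c ≈ 34.5 MeV/c.

34.5 MeV/c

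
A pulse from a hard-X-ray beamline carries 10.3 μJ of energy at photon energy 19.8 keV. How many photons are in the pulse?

Per-photon energy: E = 3.172e-15 J (from energy = 19.8 keV).
N = E_total / E_photon = 1.03e-5 J / 3.172e-15 J = 3.25e9.

3.25e9 photons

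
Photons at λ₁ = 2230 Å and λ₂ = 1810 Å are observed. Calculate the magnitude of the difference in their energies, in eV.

1.29 eV

Using E = hc/λ: E₁ = 8.908e-19 J, E₂ = 1.097e-18 J.
|ΔE| = |8.908e-19 − 1.097e-18| = 2.07e-19 J = 1.29 eV.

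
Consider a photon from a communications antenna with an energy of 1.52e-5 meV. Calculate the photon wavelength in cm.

8160 cm

(h = 6.62607015e-34 J·s, c = 2.99792458e8 m/s, 1 eV = 1.602176634e-19 J.)
Convert to SI: E = 1.52e-5 meV = 2.4353e-27 J.
The photon relation is λ = hc/E, giving λ = 81.57 m.
Converting to cm: λ = 8157 cm ≈ 8160 cm.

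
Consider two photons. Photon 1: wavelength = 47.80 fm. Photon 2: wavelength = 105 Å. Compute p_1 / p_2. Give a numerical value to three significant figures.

2.20 × 10^5

p_1 = 1.386 × 10^-20 kg·m/s (from wavelength = 47.80 fm, via p = h/λ).
p_2 = 6.311 × 10^-26 kg·m/s (from wavelength = 105 Å, via p = h/λ).
Ratio = 1.386 × 10^-20 / 6.311 × 10^-26 = 2.20 × 10^5.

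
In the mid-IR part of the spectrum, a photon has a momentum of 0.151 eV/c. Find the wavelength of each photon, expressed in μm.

8.21 μm

Take h = 6.62607015 × 10^-34 J·s, c = 2.99792458 × 10^8 m/s, 1 eV = 1.602176634 × 10^-19 J.
In SI units: p = 0.151 eV/c = 8.0699 × 10^-29 kg·m/s.
The photon relation is λ = h/p, giving λ = 8.211 × 10^-6 m.
Converting to μm: λ = 8.211 μm ≈ 8.21 μm.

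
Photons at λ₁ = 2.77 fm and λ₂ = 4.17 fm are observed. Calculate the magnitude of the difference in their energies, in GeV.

Using E = hc/λ: E₁ = 7.171 × 10^-11 J, E₂ = 4.764 × 10^-11 J.
|ΔE| = |7.171 × 10^-11 − 4.764 × 10^-11| = 2.41 × 10^-11 J = 0.150 GeV.

0.150 GeV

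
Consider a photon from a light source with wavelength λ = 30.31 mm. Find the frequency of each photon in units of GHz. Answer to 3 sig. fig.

(c = 2.99792458 × 10^8 m/s.)
Convert to SI: λ = 30.31 mm = 0.03031 m.
Since f = c/λ for a photon, f = 9.891 × 10^9 Hz.
Converting to GHz: f = 9.891 GHz ≈ 9.89 GHz.

9.89 GHz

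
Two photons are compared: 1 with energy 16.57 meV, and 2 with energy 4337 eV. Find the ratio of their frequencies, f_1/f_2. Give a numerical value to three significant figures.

3.82e-6

f_1 = 4.007e12 Hz (from energy = 16.57 meV, via f = E/h).
f_2 = 1.049e18 Hz (from energy = 4337 eV, via f = E/h).
Ratio = 4.007e12 / 1.049e18 = 3.82e-6.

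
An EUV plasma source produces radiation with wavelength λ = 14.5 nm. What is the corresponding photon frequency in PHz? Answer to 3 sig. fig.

20.7 PHz

Convert to SI: λ = 14.5 nm = 1.45 × 10^-8 m.
For a photon f = c/λ, so f = 2.068 × 10^16 Hz.
Converting to PHz: f = 20.68 PHz ≈ 20.7 PHz.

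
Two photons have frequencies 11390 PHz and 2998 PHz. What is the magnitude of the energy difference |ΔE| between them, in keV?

34.7 keV

Using E = hf: E₁ = 7.5471 × 10^-15 J, E₂ = 1.9865 × 10^-15 J.
|ΔE| = |7.5471 × 10^-15 − 1.9865 × 10^-15| = 5.56 × 10^-15 J = 34.7 keV.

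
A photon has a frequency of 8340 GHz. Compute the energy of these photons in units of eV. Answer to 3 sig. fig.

0.0345 eV

Convert to SI: f = 8340 GHz = 8.34 × 10^12 Hz.
Apply E = hf: E = 5.526 × 10^-21 J.
Converting to eV: E = 0.03449 eV ≈ 0.0345 eV.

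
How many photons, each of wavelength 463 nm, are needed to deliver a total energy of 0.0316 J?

7.37 × 10^16 photons

Per-photon energy: E = 4.290 × 10^-19 J (from wavelength = 463 nm).
N = E_total / E_photon = 0.0316 J / 4.290 × 10^-19 J = 7.37 × 10^16.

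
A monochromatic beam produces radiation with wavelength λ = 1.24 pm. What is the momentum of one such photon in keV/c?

1000 keV/c

Use h = 6.62607015 × 10^-34 J·s, c = 2.99792458 × 10^8 m/s, 1 eV = 1.602176634 × 10^-19 J.
In SI units: λ = 1.24 pm = 1.24 × 10^-12 m.
Apply p = h/λ: p = 5.344 × 10^-22 kg·m/s.
Converting to keV/c: p = 999.9 keV/c ≈ 1000 keV/c.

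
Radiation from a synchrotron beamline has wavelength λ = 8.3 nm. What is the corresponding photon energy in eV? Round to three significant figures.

149 eV

First convert: λ = 8.3 nm = 8.3 × 10^-9 m.
The photon relation is E = hc/λ, giving E = 2.393 × 10^-17 J.
Converting to eV: E = 149.4 eV ≈ 149 eV.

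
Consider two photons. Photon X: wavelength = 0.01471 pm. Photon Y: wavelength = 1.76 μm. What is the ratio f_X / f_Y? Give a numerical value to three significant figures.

1.20e8

f_X = 2.038e22 Hz (from wavelength = 0.01471 pm, via f = c/λ).
f_Y = 1.703e14 Hz (from wavelength = 1.76 μm, via f = c/λ).
Ratio = 2.038e22 / 1.703e14 = 1.20e8.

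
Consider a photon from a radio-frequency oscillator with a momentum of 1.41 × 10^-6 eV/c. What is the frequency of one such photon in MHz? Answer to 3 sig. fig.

341 MHz

First convert: p = 1.41 × 10^-6 eV/c = 7.5354 × 10^-34 kg·m/s.
The photon relation is f = pc/h, giving f = 3.409 × 10^8 Hz.
Converting to MHz: f = 340.9 MHz ≈ 341 MHz.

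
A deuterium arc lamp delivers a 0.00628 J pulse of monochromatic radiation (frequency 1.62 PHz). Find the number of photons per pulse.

Per-photon energy: E = 1.073e-18 J (from frequency = 1.62 PHz).
N = E_total / E_photon = 0.00628 J / 1.073e-18 J = 5.85e15.

5.85e15 photons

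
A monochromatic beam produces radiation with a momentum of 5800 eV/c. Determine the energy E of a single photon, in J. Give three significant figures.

Take c = 2.99792458e8 m/s, 1 eV = 1.602176634e-19 J.
First convert: p = 5800 eV/c = 3.0997e-24 kg·m/s.
The photon relation is E = pc, giving E = 9.293e-16 J.
So E ≈ 9.29e-16 J.

9.29e-16 J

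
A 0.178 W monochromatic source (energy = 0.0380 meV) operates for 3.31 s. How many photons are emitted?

9.68 × 10^22 photons

Total energy: E_total = P·t = 0.178 × 3.31 = 0.5892 J.
Per-photon energy: E = 6.088 × 10^-24 J.
N = E_total / E_photon = 9.68 × 10^22.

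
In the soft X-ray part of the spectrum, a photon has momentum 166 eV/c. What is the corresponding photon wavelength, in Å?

74.7 Å

Convert to SI: p = 166 eV/c = 8.8715 × 10^-26 kg·m/s.
Since λ = h/p for a photon, λ = 7.469 × 10^-9 m.
Converting to Å: λ = 74.69 Å ≈ 74.7 Å.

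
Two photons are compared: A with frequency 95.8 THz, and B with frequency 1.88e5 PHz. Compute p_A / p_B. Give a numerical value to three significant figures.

p_A = 2.117e-28 kg·m/s (from frequency = 95.8 THz, via p = hf/c).
p_B = 4.155e-22 kg·m/s (from frequency = 1.88e5 PHz, via p = hf/c).
Ratio = 2.117e-28 / 4.155e-22 = 5.10e-7.

5.10e-7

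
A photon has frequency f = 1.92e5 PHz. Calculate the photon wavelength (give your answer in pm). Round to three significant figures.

(c = 2.99792458e8 m/s.)
First convert: f = 1.92e5 PHz = 1.92e20 Hz.
Apply λ = c/f: λ = 1.561e-12 m.
Converting to pm: λ = 1.561 pm ≈ 1.56 pm.

1.56 pm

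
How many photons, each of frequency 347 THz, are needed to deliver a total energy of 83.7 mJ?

Per-photon energy: E = 2.299·10^-19 J (from frequency = 347 THz).
N = E_total / E_photon = 0.0837 J / 2.299·10^-19 J = 3.64·10^17.

3.64·10^17 photons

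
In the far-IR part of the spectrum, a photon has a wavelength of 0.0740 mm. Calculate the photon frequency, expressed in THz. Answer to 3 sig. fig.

4.05 THz

Convert to SI: λ = 0.0740 mm = 7.40 × 10^-5 m.
The photon relation is f = c/λ, giving f = 4.051 × 10^12 Hz.
Converting to THz: f = 4.051 THz ≈ 4.05 THz.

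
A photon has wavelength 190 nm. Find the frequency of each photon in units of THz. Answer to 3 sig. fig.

In SI units: λ = 190 nm = 1.9·10^-7 m.
The photon relation is f = c/λ, giving f = 1.578·10^15 Hz.
Converting to THz: f = 1578 THz ≈ 1580 THz.

1580 THz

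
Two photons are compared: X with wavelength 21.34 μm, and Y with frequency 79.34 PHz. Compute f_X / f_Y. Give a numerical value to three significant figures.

f_X = 1.405 × 10^13 Hz (from wavelength = 21.34 μm, via f = c/λ).
f_Y = 7.934 × 10^16 Hz (from frequency = 79.34 PHz, via f given directly).
Ratio = 1.405 × 10^13 / 7.934 × 10^16 = 1.77 × 10^-4.

1.77 × 10^-4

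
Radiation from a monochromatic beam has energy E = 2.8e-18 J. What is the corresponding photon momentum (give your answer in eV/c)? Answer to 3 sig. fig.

17.5 eV/c

The photon relation is p = E/c, giving p = 9.340e-27 kg·m/s.
Converting to eV/c: p = 17.48 eV/c ≈ 17.5 eV/c.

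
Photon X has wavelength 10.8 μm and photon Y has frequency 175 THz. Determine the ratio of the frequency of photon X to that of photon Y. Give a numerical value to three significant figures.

f_X = 2.776·10^13 Hz (from wavelength = 10.8 μm, via f = c/λ).
f_Y = 1.750·10^14 Hz (from frequency = 175 THz, via f given directly).
Ratio = 2.776·10^13 / 1.750·10^14 = 0.159.

0.159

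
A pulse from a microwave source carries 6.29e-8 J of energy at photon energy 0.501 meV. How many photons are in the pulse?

7.84e14 photons

Per-photon energy: E = 8.027e-23 J (from energy = 0.501 meV).
N = E_total / E_photon = 6.29e-8 J / 8.027e-23 J = 7.84e14.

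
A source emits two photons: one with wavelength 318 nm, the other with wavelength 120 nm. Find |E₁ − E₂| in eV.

Using E = hc/λ: E₁ = 6.247e-19 J, E₂ = 1.655e-18 J.
|ΔE| = |6.247e-19 − 1.655e-18| = 1.03e-18 J = 6.43 eV.

6.43 eV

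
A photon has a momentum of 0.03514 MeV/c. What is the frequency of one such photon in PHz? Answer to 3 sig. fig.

First convert: p = 0.03514 MeV/c = 1.8780 × 10^-23 kg·m/s.
Apply f = pc/h: f = 8.497 × 10^18 Hz.
Converting to PHz: f = 8497 PHz ≈ 8500 PHz.

8500 PHz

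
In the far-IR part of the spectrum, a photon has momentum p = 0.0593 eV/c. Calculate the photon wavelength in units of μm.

20.9 μm

Use h = 6.62607015 × 10^-34 J·s, c = 2.99792458 × 10^8 m/s, 1 eV = 1.602176634 × 10^-19 J.
In SI units: p = 0.0593 eV/c = 3.1692 × 10^-29 kg·m/s.
Apply λ = h/p: λ = 2.091 × 10^-5 m.
Converting to μm: λ = 20.91 μm ≈ 20.9 μm.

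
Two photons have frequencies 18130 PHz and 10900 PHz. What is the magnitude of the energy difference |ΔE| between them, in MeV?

Using E = hf: E₁ = 1.2013 × 10^-14 J, E₂ = 7.2224 × 10^-15 J.
|ΔE| = |1.2013 × 10^-14 − 7.2224 × 10^-15| = 4.79 × 10^-15 J = 0.0299 MeV.

0.0299 MeV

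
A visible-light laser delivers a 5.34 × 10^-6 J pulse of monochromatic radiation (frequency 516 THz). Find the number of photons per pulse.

Per-photon energy: E = 3.419 × 10^-19 J (from frequency = 516 THz).
N = E_total / E_photon = 5.34 × 10^-6 J / 3.419 × 10^-19 J = 1.56 × 10^13.

1.56 × 10^13 photons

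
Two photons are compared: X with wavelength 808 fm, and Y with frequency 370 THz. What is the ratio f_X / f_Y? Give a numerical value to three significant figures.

f_X = 3.710 × 10^20 Hz (from wavelength = 808 fm, via f = c/λ).
f_Y = 3.700 × 10^14 Hz (from frequency = 370 THz, via f given directly).
Ratio = 3.710 × 10^20 / 3.700 × 10^14 = 1.00 × 10^6.

1.00 × 10^6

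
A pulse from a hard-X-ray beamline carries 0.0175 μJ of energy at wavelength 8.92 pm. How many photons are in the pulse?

Per-photon energy: E = 2.227e-14 J (from wavelength = 8.92 pm).
N = E_total / E_photon = 1.75e-8 J / 2.227e-14 J = 7.86e5.

7.86e5 photons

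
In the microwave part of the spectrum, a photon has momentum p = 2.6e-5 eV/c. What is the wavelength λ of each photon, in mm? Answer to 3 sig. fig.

Use h = 6.62607015e-34 J·s, c = 2.99792458e8 m/s, 1 eV = 1.602176634e-19 J.
First convert: p = 2.6e-5 eV/c = 1.3895e-32 kg·m/s.
Apply λ = h/p: λ = 0.04769 m.
Converting to mm: λ = 47.69 mm ≈ 47.7 mm.

47.7 mm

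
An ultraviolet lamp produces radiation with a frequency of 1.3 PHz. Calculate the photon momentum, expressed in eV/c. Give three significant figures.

Convert to SI: f = 1.3 PHz = 1.3e15 Hz.
Since p = hf/c for a photon, p = 2.873e-27 kg·m/s.
Converting to eV/c: p = 5.376 eV/c ≈ 5.38 eV/c.

5.38 eV/c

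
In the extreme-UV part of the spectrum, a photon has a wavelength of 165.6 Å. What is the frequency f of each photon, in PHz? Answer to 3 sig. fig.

Convert to SI: λ = 165.6 Å = 1.656e-8 m.
Since f = c/λ for a photon, f = 1.810e16 Hz.
Converting to PHz: f = 18.10 PHz ≈ 18.1 PHz.

18.1 PHz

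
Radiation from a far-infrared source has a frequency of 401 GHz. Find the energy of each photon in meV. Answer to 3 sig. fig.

(h = 6.62607015e-34 J·s, 1 eV = 1.602176634e-19 J.)
Convert to SI: f = 401 GHz = 4.01e11 Hz.
For a photon E = hf, so E = 2.657e-22 J.
Converting to meV: E = 1.658 meV ≈ 1.66 meV.

1.66 meV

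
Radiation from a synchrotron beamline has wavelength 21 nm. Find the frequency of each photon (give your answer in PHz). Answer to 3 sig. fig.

14.3 PHz

Use c = 2.99792458 × 10^8 m/s.
First convert: λ = 21 nm = 2.1 × 10^-8 m.
Since f = c/λ for a photon, f = 1.428 × 10^16 Hz.
Converting to PHz: f = 14.28 PHz ≈ 14.3 PHz.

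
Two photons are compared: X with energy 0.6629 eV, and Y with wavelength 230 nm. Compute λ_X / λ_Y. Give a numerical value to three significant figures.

λ_X = 1.870 × 10^-6 m (from energy = 0.6629 eV, via λ = hc/E).
λ_Y = 2.300 × 10^-7 m (from wavelength = 230 nm, via λ given directly).
Ratio = 1.870 × 10^-6 / 2.300 × 10^-7 = 8.13.

8.13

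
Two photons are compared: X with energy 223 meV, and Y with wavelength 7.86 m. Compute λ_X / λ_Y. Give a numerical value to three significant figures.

7.07 × 10^-7

λ_X = 5.560 × 10^-6 m (from energy = 223 meV, via λ = hc/E).
λ_Y = 7.860 m (from wavelength = 7.86 m, via λ given directly).
Ratio = 5.560 × 10^-6 / 7.860 = 7.07 × 10^-7.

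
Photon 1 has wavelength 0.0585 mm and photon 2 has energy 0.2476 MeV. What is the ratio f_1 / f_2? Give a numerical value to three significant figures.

8.56 × 10^-8

f_1 = 5.125 × 10^12 Hz (from wavelength = 0.0585 mm, via f = c/λ).
f_2 = 5.987 × 10^19 Hz (from energy = 0.2476 MeV, via f = E/h).
Ratio = 5.125 × 10^12 / 5.987 × 10^19 = 8.56 × 10^-8.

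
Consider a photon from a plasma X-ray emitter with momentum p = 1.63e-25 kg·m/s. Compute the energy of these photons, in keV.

0.305 keV

For a photon E = pc, so E = 4.887e-17 J.
Converting to keV: E = 0.3050 keV ≈ 0.305 keV.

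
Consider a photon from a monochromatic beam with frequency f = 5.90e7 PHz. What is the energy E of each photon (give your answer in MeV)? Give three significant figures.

In SI units: f = 5.90e7 PHz = 5.90e22 Hz.
Apply E = hf: E = 3.909e-11 J.
Converting to MeV: E = 244.0 MeV ≈ 244 MeV.

244 MeV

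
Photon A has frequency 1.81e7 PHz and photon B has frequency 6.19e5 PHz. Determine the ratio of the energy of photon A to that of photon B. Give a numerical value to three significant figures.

E_A = 1.199e-11 J (from frequency = 1.81e7 PHz, via E = hf).
E_B = 4.102e-13 J (from frequency = 6.19e5 PHz, via E = hf).
Ratio = 1.199e-11 / 4.102e-13 = 29.2.

29.2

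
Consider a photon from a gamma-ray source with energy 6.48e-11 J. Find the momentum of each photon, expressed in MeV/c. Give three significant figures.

Use c = 2.99792458e8 m/s, 1 eV = 1.602176634e-19 J.
Since p = E/c for a photon, p = 2.161e-19 kg·m/s.
Converting to MeV/c: p = 404.4 MeV/c ≈ 404 MeV/c.

404 MeV/c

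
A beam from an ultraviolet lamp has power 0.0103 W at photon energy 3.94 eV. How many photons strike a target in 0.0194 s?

Total energy: E_total = P·t = 0.0103 × 0.0194 = 1.998·10^-4 J.
Per-photon energy: E = 6.313·10^-19 J.
N = E_total / E_photon = 3.17·10^14.

3.17·10^14 photons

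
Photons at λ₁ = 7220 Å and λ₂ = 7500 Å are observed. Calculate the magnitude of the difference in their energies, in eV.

Using E = hc/λ: E₁ = 2.751e-19 J, E₂ = 2.649e-19 J.
|ΔE| = |2.751e-19 − 2.649e-19| = 1.03e-20 J = 0.0641 eV.

0.0641 eV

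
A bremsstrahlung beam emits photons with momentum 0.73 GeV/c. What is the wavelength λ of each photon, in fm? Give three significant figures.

Use h = 6.62607015·10^-34 J·s, c = 2.99792458·10^8 m/s, 1 eV = 1.602176634·10^-19 J.
First convert: p = 0.73 GeV/c = 3.9013·10^-19 kg·m/s.
Since λ = h/p for a photon, λ = 1.698·10^-15 m.
Converting to fm: λ = 1.698 fm ≈ 1.70 fm.

1.70 fm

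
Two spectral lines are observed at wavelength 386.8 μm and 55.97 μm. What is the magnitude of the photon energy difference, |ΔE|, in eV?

0.0189 eV

Using E = hc/λ: E₁ = 5.1356e-22 J, E₂ = 3.5491e-21 J.
|ΔE| = |5.1356e-22 − 3.5491e-21| = 3.04e-21 J = 0.0189 eV.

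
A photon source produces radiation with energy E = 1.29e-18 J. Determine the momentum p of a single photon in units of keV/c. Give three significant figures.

Use c = 2.99792458e8 m/s, 1 eV = 1.602176634e-19 J.
For a photon p = E/c, so p = 4.303e-27 kg·m/s.
Converting to keV/c: p = 0.008052 keV/c ≈ 8.05e-3 keV/c.

8.05e-3 keV/c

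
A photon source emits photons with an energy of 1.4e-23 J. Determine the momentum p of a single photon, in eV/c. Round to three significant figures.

Use c = 2.99792458e8 m/s, 1 eV = 1.602176634e-19 J.
Apply p = E/c: p = 4.670e-32 kg·m/s.
Converting to eV/c: p = 8.738e-5 eV/c ≈ 8.74e-5 eV/c.

8.74e-5 eV/c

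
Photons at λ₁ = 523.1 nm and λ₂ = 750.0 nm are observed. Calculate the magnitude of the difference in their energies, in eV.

0.717 eV

Using E = hc/λ: E₁ = 3.7974e-19 J, E₂ = 2.6486e-19 J.
|ΔE| = |3.7974e-19 − 2.6486e-19| = 1.15e-19 J = 0.717 eV.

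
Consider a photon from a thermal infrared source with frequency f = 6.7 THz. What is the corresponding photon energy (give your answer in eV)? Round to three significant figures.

0.0277 eV

First convert: f = 6.7 THz = 6.7e12 Hz.
Apply E = hf: E = 4.439e-21 J.
Converting to eV: E = 0.02771 eV ≈ 0.0277 eV.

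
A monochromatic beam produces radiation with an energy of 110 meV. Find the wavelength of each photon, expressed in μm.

In SI units: E = 110 meV = 1.7624e-20 J.
For a photon λ = hc/E, so λ = 1.127e-5 m.
Converting to μm: λ = 11.27 μm ≈ 11.3 μm.

11.3 μm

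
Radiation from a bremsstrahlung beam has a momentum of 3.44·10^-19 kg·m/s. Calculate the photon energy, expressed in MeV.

644 MeV

Take c = 2.99792458·10^8 m/s, 1 eV = 1.602176634·10^-19 J.
Apply E = pc: E = 1.031·10^-10 J.
Converting to MeV: E = 643.7 MeV ≈ 644 MeV.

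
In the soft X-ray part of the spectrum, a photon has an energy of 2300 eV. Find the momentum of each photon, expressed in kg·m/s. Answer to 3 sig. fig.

First convert: E = 2300 eV = 3.6850e-16 J.
Apply p = E/c: p = 1.229e-24 kg·m/s.
So p ≈ 1.23e-24 kg·m/s.

1.23e-24 kg·m/s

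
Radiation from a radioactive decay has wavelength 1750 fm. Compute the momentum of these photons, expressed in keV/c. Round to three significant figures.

708 keV/c

In SI units: λ = 1750 fm = 1.75e-12 m.
The photon relation is p = h/λ, giving p = 3.786e-22 kg·m/s.
Converting to keV/c: p = 708.5 keV/c ≈ 708 keV/c.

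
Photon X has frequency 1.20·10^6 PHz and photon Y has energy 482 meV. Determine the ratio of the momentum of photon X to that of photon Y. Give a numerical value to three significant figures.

p_X = 2.652·10^-21 kg·m/s (from frequency = 1.20·10^6 PHz, via p = hf/c).
p_Y = 2.576·10^-28 kg·m/s (from energy = 482 meV, via p = E/c).
Ratio = 2.652·10^-21 / 2.576·10^-28 = 1.03·10^7.

1.03·10^7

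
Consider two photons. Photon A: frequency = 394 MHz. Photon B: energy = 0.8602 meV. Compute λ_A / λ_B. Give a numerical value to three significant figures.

λ_A = 0.7609 m (from frequency = 394 MHz, via λ = c/f).
λ_B = 0.001441 m (from energy = 0.8602 meV, via λ = hc/E).
Ratio = 0.7609 / 0.001441 = 528.

528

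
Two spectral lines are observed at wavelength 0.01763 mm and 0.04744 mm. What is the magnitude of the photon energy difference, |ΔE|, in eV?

Using E = hc/λ: E₁ = 1.1267e-20 J, E₂ = 4.1873e-21 J.
|ΔE| = |1.1267e-20 − 4.1873e-21| = 7.08e-21 J = 0.0442 eV.

0.0442 eV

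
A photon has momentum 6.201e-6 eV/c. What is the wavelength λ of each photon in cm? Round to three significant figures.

Use h = 6.62607015e-34 J·s, c = 2.99792458e8 m/s, 1 eV = 1.602176634e-19 J.
First convert: p = 6.201e-6 eV/c = 3.3140e-33 kg·m/s.
The photon relation is λ = h/p, giving λ = 0.1999 m.
Converting to cm: λ = 19.99 cm ≈ 20.0 cm.

20.0 cm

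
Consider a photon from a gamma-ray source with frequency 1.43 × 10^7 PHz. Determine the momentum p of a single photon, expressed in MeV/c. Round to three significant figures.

Use h = 6.62607015 × 10^-34 J·s, c = 2.99792458 × 10^8 m/s, 1 eV = 1.602176634 × 10^-19 J.
In SI units: f = 1.43 × 10^7 PHz = 1.43 × 10^22 Hz.
The photon relation is p = hf/c, giving p = 3.161 × 10^-20 kg·m/s.
Converting to MeV/c: p = 59.14 MeV/c ≈ 59.1 MeV/c.

59.1 MeV/c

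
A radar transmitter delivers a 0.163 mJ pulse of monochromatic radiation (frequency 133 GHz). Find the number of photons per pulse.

1.85 × 10^18 photons

Per-photon energy: E = 8.813 × 10^-23 J (from frequency = 133 GHz).
N = E_total / E_photon = 1.63 × 10^-4 J / 8.813 × 10^-23 J = 1.85 × 10^18.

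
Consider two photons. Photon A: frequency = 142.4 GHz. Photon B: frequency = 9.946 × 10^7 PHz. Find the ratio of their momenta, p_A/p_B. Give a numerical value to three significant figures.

1.43 × 10^-12

p_A = 3.147 × 10^-31 kg·m/s (from frequency = 142.4 GHz, via p = hf/c).
p_B = 2.198 × 10^-19 kg·m/s (from frequency = 9.946 × 10^7 PHz, via p = hf/c).
Ratio = 3.147 × 10^-31 / 2.198 × 10^-19 = 1.43 × 10^-12.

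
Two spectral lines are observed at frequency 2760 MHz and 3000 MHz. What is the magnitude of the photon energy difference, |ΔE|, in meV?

9.93 × 10^-4 meV

Using E = hf: E₁ = 1.829 × 10^-24 J, E₂ = 1.988 × 10^-24 J.
|ΔE| = |1.829 × 10^-24 − 1.988 × 10^-24| = 1.59 × 10^-25 J = 9.93 × 10^-4 meV.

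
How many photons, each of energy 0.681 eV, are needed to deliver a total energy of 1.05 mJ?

Per-photon energy: E = 1.091 × 10^-19 J (from energy = 0.681 eV).
N = E_total / E_photon = 0.00105 J / 1.091 × 10^-19 J = 9.62 × 10^15.

9.62 × 10^15 photons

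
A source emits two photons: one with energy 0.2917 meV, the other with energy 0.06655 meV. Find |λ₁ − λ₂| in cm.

Using λ = hc/E: λ₁ = 0.0042504 m, λ₂ = 0.018630 m.
|Δλ| = |0.0042504 − 0.018630| = 0.0144 m = 1.44 cm.

1.44 cm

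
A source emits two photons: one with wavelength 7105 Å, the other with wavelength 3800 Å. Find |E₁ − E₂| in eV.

Using E = hc/λ: E₁ = 2.7958e-19 J, E₂ = 5.2275e-19 J.
|ΔE| = |2.7958e-19 − 5.2275e-19| = 2.43e-19 J = 1.52 eV.

1.52 eV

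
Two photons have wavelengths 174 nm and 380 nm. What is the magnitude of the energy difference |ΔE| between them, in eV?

3.86 eV

Using E = hc/λ: E₁ = 1.142e-18 J, E₂ = 5.227e-19 J.
|ΔE| = |1.142e-18 − 5.227e-19| = 6.19e-19 J = 3.86 eV.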